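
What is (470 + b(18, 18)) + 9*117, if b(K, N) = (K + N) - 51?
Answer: 1508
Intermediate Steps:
b(K, N) = -51 + K + N
(470 + b(18, 18)) + 9*117 = (470 + (-51 + 18 + 18)) + 9*117 = (470 - 15) + 1053 = 455 + 1053 = 1508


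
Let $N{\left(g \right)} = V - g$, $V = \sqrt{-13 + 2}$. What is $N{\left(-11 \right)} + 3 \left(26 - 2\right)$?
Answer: $83 + i \sqrt{11} \approx 83.0 + 3.3166 i$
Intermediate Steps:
$V = i \sqrt{11}$ ($V = \sqrt{-11} = i \sqrt{11} \approx 3.3166 i$)
$N{\left(g \right)} = - g + i \sqrt{11}$ ($N{\left(g \right)} = i \sqrt{11} - g = - g + i \sqrt{11}$)
$N{\left(-11 \right)} + 3 \left(26 - 2\right) = \left(\left(-1\right) \left(-11\right) + i \sqrt{11}\right) + 3 \left(26 - 2\right) = \left(11 + i \sqrt{11}\right) + 3 \cdot 24 = \left(11 + i \sqrt{11}\right) + 72 = 83 + i \sqrt{11}$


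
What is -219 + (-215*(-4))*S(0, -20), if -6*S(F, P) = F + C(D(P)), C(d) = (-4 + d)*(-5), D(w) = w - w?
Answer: -9257/3 ≈ -3085.7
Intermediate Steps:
D(w) = 0
C(d) = 20 - 5*d
S(F, P) = -10/3 - F/6 (S(F, P) = -(F + (20 - 5*0))/6 = -(F + (20 + 0))/6 = -(F + 20)/6 = -(20 + F)/6 = -10/3 - F/6)
-219 + (-215*(-4))*S(0, -20) = -219 + (-215*(-4))*(-10/3 - ⅙*0) = -219 + 860*(-10/3 + 0) = -219 + 860*(-10/3) = -219 - 8600/3 = -9257/3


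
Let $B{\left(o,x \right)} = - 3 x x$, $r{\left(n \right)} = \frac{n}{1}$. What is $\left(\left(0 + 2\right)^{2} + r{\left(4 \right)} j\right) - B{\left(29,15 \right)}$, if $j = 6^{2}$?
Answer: $823$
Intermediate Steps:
$j = 36$
$r{\left(n \right)} = n$ ($r{\left(n \right)} = n 1 = n$)
$B{\left(o,x \right)} = - 3 x^{2}$
$\left(\left(0 + 2\right)^{2} + r{\left(4 \right)} j\right) - B{\left(29,15 \right)} = \left(\left(0 + 2\right)^{2} + 4 \cdot 36\right) - - 3 \cdot 15^{2} = \left(2^{2} + 144\right) - \left(-3\right) 225 = \left(4 + 144\right) - -675 = 148 + 675 = 823$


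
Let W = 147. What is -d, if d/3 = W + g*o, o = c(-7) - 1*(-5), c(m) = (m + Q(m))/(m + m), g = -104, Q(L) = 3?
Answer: 8457/7 ≈ 1208.1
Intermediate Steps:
c(m) = (3 + m)/(2*m) (c(m) = (m + 3)/(m + m) = (3 + m)/((2*m)) = (3 + m)*(1/(2*m)) = (3 + m)/(2*m))
o = 37/7 (o = (½)*(3 - 7)/(-7) - 1*(-5) = (½)*(-⅐)*(-4) + 5 = 2/7 + 5 = 37/7 ≈ 5.2857)
d = -8457/7 (d = 3*(147 - 104*37/7) = 3*(147 - 3848/7) = 3*(-2819/7) = -8457/7 ≈ -1208.1)
-d = -1*(-8457/7) = 8457/7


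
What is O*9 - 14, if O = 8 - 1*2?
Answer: 40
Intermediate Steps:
O = 6 (O = 8 - 2 = 6)
O*9 - 14 = 6*9 - 14 = 54 - 14 = 40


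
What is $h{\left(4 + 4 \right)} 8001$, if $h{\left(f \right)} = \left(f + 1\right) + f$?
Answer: $136017$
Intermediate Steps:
$h{\left(f \right)} = 1 + 2 f$ ($h{\left(f \right)} = \left(1 + f\right) + f = 1 + 2 f$)
$h{\left(4 + 4 \right)} 8001 = \left(1 + 2 \left(4 + 4\right)\right) 8001 = \left(1 + 2 \cdot 8\right) 8001 = \left(1 + 16\right) 8001 = 17 \cdot 8001 = 136017$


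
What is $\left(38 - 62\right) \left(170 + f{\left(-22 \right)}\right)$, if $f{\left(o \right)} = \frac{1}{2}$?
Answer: $-4092$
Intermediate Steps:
$f{\left(o \right)} = \frac{1}{2}$
$\left(38 - 62\right) \left(170 + f{\left(-22 \right)}\right) = \left(38 - 62\right) \left(170 + \frac{1}{2}\right) = \left(-24\right) \frac{341}{2} = -4092$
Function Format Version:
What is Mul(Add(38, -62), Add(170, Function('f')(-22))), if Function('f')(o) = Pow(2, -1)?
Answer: -4092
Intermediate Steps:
Function('f')(o) = Rational(1, 2)
Mul(Add(38, -62), Add(170, Function('f')(-22))) = Mul(Add(38, -62), Add(170, Rational(1, 2))) = Mul(-24, Rational(341, 2)) = -4092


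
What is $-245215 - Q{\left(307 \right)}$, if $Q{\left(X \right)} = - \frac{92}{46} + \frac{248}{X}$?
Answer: $- \frac{75280639}{307} \approx -2.4521 \cdot 10^{5}$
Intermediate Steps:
$Q{\left(X \right)} = -2 + \frac{248}{X}$ ($Q{\left(X \right)} = \left(-92\right) \frac{1}{46} + \frac{248}{X} = -2 + \frac{248}{X}$)
$-245215 - Q{\left(307 \right)} = -245215 - \left(-2 + \frac{248}{307}\right) = -245215 - - \frac{366}{307} = -245215 + \frac{366}{307} = - \frac{75280639}{307}$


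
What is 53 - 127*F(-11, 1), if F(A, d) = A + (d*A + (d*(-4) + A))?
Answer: 4752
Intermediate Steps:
F(A, d) = -4*d + 2*A + A*d (F(A, d) = A + (A*d + (-4*d + A)) = A + (A*d + (A - 4*d)) = A + (A - 4*d + A*d) = -4*d + 2*A + A*d)
53 - 127*F(-11, 1) = 53 - 127*(-4*1 + 2*(-11) - 11*1) = 53 - 127*(-4 - 22 - 11) = 53 - 127*(-37) = 53 + 4699 = 4752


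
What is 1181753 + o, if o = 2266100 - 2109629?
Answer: 1338224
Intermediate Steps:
o = 156471
1181753 + o = 1181753 + 156471 = 1338224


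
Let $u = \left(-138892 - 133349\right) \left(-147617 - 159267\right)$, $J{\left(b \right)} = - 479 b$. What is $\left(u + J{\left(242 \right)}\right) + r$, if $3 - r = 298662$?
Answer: $83545992467$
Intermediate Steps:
$r = -298659$ ($r = 3 - 298662 = -298659$)
$u = 83546407044$ ($u = \left(-272241\right) \left(-306884\right) = 83546407044$)
$\left(u + J{\left(242 \right)}\right) + r = \left(83546407044 - 115918\right) - 298659 = 83546291126 - 298659 = 83545992467$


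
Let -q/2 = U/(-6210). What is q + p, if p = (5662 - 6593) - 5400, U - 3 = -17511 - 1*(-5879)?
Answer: -19669384/3105 ≈ -6334.7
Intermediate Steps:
U = -11629 (U = 3 + (-17511 - 1*(-5879)) = 3 + (-17511 + 5879) = 3 - 11632 = -11629)
p = -6331 (p = -931 - 5400 = -6331)
q = -11629/3105 (q = -(-23258)/(-6210) = -(-23258)*(-1)/6210 = -2*11629/6210 = -11629/3105 ≈ -3.7453)
q + p = -11629/3105 - 6331 = -19669384/3105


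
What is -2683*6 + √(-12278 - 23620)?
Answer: -16098 + I*√35898 ≈ -16098.0 + 189.47*I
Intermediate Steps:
-2683*6 + √(-12278 - 23620) = -16098 + √(-35898) = -16098 + I*√35898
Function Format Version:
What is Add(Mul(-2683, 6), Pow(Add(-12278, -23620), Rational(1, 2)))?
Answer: Add(-16098, Mul(I, Pow(35898, Rational(1, 2)))) ≈ Add(-16098., Mul(189.47, I))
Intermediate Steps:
Add(Mul(-2683, 6), Pow(Add(-12278, -23620), Rational(1, 2))) = Add(-16098, Pow(-35898, Rational(1, 2))) = Add(-16098, Mul(I, Pow(35898, Rational(1, 2))))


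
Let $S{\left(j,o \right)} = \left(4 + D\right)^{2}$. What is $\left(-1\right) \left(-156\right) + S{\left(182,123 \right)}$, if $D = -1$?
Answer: $165$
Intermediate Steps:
$S{\left(j,o \right)} = 9$ ($S{\left(j,o \right)} = \left(4 - 1\right)^{2} = 3^{2} = 9$)
$\left(-1\right) \left(-156\right) + S{\left(182,123 \right)} = \left(-1\right) \left(-156\right) + 9 = 156 + 9 = 165$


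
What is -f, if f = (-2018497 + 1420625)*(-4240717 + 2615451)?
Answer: -971701033952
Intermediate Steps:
f = 971701033952 (f = -597872*(-1625266) = 971701033952)
-f = -1*971701033952 = -971701033952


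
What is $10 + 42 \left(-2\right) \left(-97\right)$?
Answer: $8158$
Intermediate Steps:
$10 + 42 \left(-2\right) \left(-97\right) = 10 - -8148 = 10 + 8148 = 8158$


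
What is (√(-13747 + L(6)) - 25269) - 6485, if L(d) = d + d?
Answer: -31754 + I*√13735 ≈ -31754.0 + 117.2*I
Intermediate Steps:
L(d) = 2*d
(√(-13747 + L(6)) - 25269) - 6485 = (√(-13747 + 2*6) - 25269) - 6485 = (√(-13747 + 12) - 25269) - 6485 = (√(-13735) - 25269) - 6485 = (I*√13735 - 25269) - 6485 = (-25269 + I*√13735) - 6485 = -31754 + I*√13735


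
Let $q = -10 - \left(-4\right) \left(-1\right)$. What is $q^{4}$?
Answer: $38416$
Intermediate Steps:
$q = -14$ ($q = -10 - 4 = -14$)
$q^{4} = \left(-14\right)^{4} = 38416$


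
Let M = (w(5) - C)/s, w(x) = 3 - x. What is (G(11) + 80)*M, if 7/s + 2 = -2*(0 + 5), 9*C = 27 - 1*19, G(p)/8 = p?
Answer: 832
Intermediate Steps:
G(p) = 8*p
C = 8/9 (C = (27 - 1*19)/9 = (27 - 19)/9 = (⅑)*8 = 8/9 ≈ 0.88889)
s = -7/12 (s = 7/(-2 - 2*(0 + 5)) = 7/(-2 - 2*5) = 7/(-2 - 10) = 7/(-12) = 7*(-1/12) = -7/12 ≈ -0.58333)
M = 104/21 (M = ((3 - 1*5) - 1*8/9)/(-7/12) = ((3 - 5) - 8/9)*(-12/7) = (-2 - 8/9)*(-12/7) = -26/9*(-12/7) = 104/21 ≈ 4.9524)
(G(11) + 80)*M = (8*11 + 80)*(104/21) = (88 + 80)*(104/21) = 168*(104/21) = 832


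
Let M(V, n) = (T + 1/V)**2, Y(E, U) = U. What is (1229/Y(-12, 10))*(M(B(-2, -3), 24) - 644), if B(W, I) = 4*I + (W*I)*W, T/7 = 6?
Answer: 158075209/1152 ≈ 1.3722e+5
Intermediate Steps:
T = 42 (T = 7*6 = 42)
B(W, I) = 4*I + I*W**2 (B(W, I) = 4*I + (I*W)*W = 4*I + I*W**2)
M(V, n) = (42 + 1/V)**2
(1229/Y(-12, 10))*(M(B(-2, -3), 24) - 644) = (1229/10)*((1 + 42*(-3*(4 + (-2)**2)))**2/(-3*(4 + (-2)**2))**2 - 644) = (1229*(1/10))*((1 + 42*(-3*(4 + 4)))**2/(-3*(4 + 4))**2 - 644) = 1229*((1 + 42*(-3*8))**2/(-3*8)**2 - 644)/10 = 1229*((1 + 42*(-24))**2/(-24)**2 - 644)/10 = 1229*((1 - 1008)**2/576 - 644)/10 = 1229*((1/576)*(-1007)**2 - 644)/10 = 1229*((1/576)*1014049 - 644)/10 = 1229*(1014049/576 - 644)/10 = (1229/10)*(643105/576) = 158075209/1152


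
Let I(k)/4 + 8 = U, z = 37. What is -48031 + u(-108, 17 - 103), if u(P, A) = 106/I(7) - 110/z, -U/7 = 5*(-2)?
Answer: -220377907/4588 ≈ -48034.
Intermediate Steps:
U = 70 (U = -35*(-2) = -7*(-10) = 70)
I(k) = 248 (I(k) = -32 + 4*70 = -32 + 280 = 248)
u(P, A) = -11679/4588 (u(P, A) = 106/248 - 110/37 = 106*(1/248) - 110*1/37 = 53/124 - 110/37 = -11679/4588)
-48031 + u(-108, 17 - 103) = -48031 - 11679/4588 = -220377907/4588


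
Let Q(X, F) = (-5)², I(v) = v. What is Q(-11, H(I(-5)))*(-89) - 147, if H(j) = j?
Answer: -2372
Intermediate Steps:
Q(X, F) = 25
Q(-11, H(I(-5)))*(-89) - 147 = 25*(-89) - 147 = -2225 - 147 = -2372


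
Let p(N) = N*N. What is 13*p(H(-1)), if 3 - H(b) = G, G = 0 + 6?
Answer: 117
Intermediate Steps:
G = 6
H(b) = -3 (H(b) = 3 - 1*6 = 3 - 6 = -3)
p(N) = N²
13*p(H(-1)) = 13*(-3)² = 13*9 = 117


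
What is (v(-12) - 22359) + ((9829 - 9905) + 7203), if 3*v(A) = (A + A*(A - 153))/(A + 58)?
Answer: -350008/23 ≈ -15218.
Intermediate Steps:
v(A) = (A + A*(-153 + A))/(3*(58 + A)) (v(A) = ((A + A*(A - 153))/(A + 58))/3 = ((A + A*(-153 + A))/(58 + A))/3 = (A + A*(-153 + A))/(3*(58 + A)))
(v(-12) - 22359) + ((9829 - 9905) + 7203) = ((⅓)*(-12)*(-152 - 12)/(58 - 12) - 22359) + ((9829 - 9905) + 7203) = ((⅓)*(-12)*(-164)/46 - 22359) + (-76 + 7203) = ((⅓)*(-12)*(1/46)*(-164) - 22359) + 7127 = (328/23 - 22359) + 7127 = -513929/23 + 7127 = -350008/23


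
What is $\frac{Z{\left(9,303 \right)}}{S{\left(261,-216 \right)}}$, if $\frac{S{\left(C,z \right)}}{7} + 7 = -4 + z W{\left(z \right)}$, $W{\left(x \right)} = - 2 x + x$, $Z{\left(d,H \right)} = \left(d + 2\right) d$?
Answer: $- \frac{99}{326669} \approx -0.00030306$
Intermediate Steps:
$Z{\left(d,H \right)} = d \left(2 + d\right)$ ($Z{\left(d,H \right)} = \left(2 + d\right) d = d \left(2 + d\right)$)
$W{\left(x \right)} = - x$
$S{\left(C,z \right)} = -77 - 7 z^{2}$ ($S{\left(C,z \right)} = -49 + 7 \left(-4 + z \left(- z\right)\right) = -49 + 7 \left(-4 - z^{2}\right) = -49 - \left(28 + 7 z^{2}\right) = -77 - 7 z^{2}$)
$\frac{Z{\left(9,303 \right)}}{S{\left(261,-216 \right)}} = \frac{9 \left(2 + 9\right)}{-77 - 7 \left(-216\right)^{2}} = \frac{9 \cdot 11}{-77 - 326592} = \frac{99}{-77 - 326592} = \frac{99}{-326669} = 99 \left(- \frac{1}{326669}\right) = - \frac{99}{326669}$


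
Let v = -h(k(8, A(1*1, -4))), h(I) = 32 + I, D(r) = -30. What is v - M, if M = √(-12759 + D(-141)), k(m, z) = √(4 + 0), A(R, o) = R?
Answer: -34 - 21*I*√29 ≈ -34.0 - 113.09*I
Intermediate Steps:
k(m, z) = 2 (k(m, z) = √4 = 2)
M = 21*I*√29 (M = √(-12759 - 30) = √(-12789) = 21*I*√29 ≈ 113.09*I)
v = -34 (v = -(32 + 2) = -1*34 = -34)
v - M = -34 - 21*I*√29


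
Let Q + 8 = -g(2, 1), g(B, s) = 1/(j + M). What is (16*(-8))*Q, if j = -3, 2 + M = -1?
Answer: 3008/3 ≈ 1002.7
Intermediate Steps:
M = -3 (M = -2 - 1 = -3)
g(B, s) = -1/6 (g(B, s) = 1/(-3 - 3) = 1/(-6) = -1/6)
Q = -47/6 (Q = -8 - 1*(-1/6) = -8 + 1/6 = -47/6 ≈ -7.8333)
(16*(-8))*Q = (16*(-8))*(-47/6) = -128*(-47/6) = 3008/3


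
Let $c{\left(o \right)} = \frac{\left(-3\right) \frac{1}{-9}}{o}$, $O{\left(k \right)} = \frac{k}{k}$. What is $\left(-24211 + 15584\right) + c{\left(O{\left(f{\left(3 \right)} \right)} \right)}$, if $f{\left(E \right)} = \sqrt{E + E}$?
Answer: $- \frac{25880}{3} \approx -8626.7$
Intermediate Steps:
$f{\left(E \right)} = \sqrt{2} \sqrt{E}$ ($f{\left(E \right)} = \sqrt{2 E} = \sqrt{2} \sqrt{E}$)
$O{\left(k \right)} = 1$
$c{\left(o \right)} = \frac{1}{3 o}$ ($c{\left(o \right)} = \frac{\left(-3\right) \left(- \frac{1}{9}\right)}{o} = \frac{1}{3 o}$)
$\left(-24211 + 15584\right) + c{\left(O{\left(f{\left(3 \right)} \right)} \right)} = \left(-24211 + 15584\right) + \frac{1}{3 \cdot 1} = -8627 + \frac{1}{3} \cdot 1 = -8627 + \frac{1}{3} = - \frac{25880}{3}$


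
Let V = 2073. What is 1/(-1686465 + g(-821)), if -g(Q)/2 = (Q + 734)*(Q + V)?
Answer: -1/1468617 ≈ -6.8091e-7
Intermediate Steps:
g(Q) = -2*(734 + Q)*(2073 + Q) (g(Q) = -2*(Q + 734)*(Q + 2073) = -2*(734 + Q)*(2073 + Q))
1/(-1686465 + g(-821)) = 1/(-1686465 + (-3043164 - 5614*(-821) - 2*(-821)**2)) = 1/(-1686465 + (-3043164 + 4609094 - 2*674041)) = 1/(-1686465 + (-3043164 + 4609094 - 1348082)) = 1/(-1686465 + 217848) = 1/(-1468617) = -1/1468617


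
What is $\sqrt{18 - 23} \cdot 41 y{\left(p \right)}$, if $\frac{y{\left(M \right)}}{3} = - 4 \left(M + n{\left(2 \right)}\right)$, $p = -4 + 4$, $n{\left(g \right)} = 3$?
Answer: $- 1476 i \sqrt{5} \approx - 3300.4 i$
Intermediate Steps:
$p = 0$
$y{\left(M \right)} = -36 - 12 M$ ($y{\left(M \right)} = 3 \left(- 4 \left(M + 3\right)\right) = 3 \left(- 4 \left(3 + M\right)\right) = 3 \left(-12 - 4 M\right) = -36 - 12 M$)
$\sqrt{18 - 23} \cdot 41 y{\left(p \right)} = \sqrt{18 - 23} \cdot 41 \left(-36 - 0\right) = \sqrt{-5} \cdot 41 \left(-36 + 0\right) = i \sqrt{5} \cdot 41 \left(-36\right) = 41 i \sqrt{5} \left(-36\right) = - 1476 i \sqrt{5}$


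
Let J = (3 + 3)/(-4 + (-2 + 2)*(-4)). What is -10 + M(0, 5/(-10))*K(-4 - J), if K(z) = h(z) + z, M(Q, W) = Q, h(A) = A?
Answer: -10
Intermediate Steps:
J = -3/2 (J = 6/(-4 + 0*(-4)) = 6/(-4 + 0) = 6/(-4) = 6*(-¼) = -3/2 ≈ -1.5000)
K(z) = 2*z (K(z) = z + z = 2*z)
-10 + M(0, 5/(-10))*K(-4 - J) = -10 + 0*(2*(-4 - 1*(-3/2))) = -10 + 0*(2*(-4 + 3/2)) = -10 + 0*(2*(-5/2)) = -10 + 0*(-5) = -10 + 0 = -10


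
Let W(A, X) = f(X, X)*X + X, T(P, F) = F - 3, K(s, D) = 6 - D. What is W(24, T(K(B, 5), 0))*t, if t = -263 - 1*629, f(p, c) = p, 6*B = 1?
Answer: -5352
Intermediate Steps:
B = 1/6 (B = (1/6)*1 = 1/6 ≈ 0.16667)
T(P, F) = -3 + F
t = -892 (t = -263 - 629 = -892)
W(A, X) = X + X**2 (W(A, X) = X*X + X = X**2 + X = X + X**2)
W(24, T(K(B, 5), 0))*t = ((-3 + 0)*(1 + (-3 + 0)))*(-892) = -3*(1 - 3)*(-892) = -3*(-2)*(-892) = 6*(-892) = -5352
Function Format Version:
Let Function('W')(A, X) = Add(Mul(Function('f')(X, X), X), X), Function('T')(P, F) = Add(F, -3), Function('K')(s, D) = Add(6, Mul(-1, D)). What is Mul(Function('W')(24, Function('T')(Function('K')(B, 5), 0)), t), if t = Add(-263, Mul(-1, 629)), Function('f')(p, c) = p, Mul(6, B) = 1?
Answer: -5352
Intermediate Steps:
B = Rational(1, 6) (B = Mul(Rational(1, 6), 1) = Rational(1, 6) ≈ 0.16667)
Function('T')(P, F) = Add(-3, F)
t = -892 (t = Add(-263, -629) = -892)
Function('W')(A, X) = Add(X, Pow(X, 2)) (Function('W')(A, X) = Add(Mul(X, X), X) = Add(Pow(X, 2), X) = Add(X, Pow(X, 2)))
Mul(Function('W')(24, Function('T')(Function('K')(B, 5), 0)), t) = Mul(Mul(Add(-3, 0), Add(1, Add(-3, 0))), -892) = Mul(Mul(-3, Add(1, -3)), -892) = Mul(Mul(-3, -2), -892) = Mul(6, -892) = -5352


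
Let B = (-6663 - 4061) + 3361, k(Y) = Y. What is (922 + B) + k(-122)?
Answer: -6563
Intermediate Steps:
B = -7363 (B = -10724 + 3361 = -7363)
(922 + B) + k(-122) = (922 - 7363) - 122 = -6441 - 122 = -6563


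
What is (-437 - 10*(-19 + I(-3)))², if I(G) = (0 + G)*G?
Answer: 113569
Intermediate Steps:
I(G) = G² (I(G) = G*G = G²)
(-437 - 10*(-19 + I(-3)))² = (-437 - 10*(-19 + (-3)²))² = (-437 - 10*(-19 + 9))² = (-437 - 10*(-10))² = (-437 + 100)² = (-337)² = 113569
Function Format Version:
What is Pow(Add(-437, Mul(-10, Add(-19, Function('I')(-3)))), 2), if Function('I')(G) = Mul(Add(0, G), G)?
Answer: 113569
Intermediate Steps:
Function('I')(G) = Pow(G, 2) (Function('I')(G) = Mul(G, G) = Pow(G, 2))
Pow(Add(-437, Mul(-10, Add(-19, Function('I')(-3)))), 2) = Pow(Add(-437, Mul(-10, Add(-19, Pow(-3, 2)))), 2) = Pow(Add(-437, Mul(-10, Add(-19, 9))), 2) = Pow(Add(-437, Mul(-10, -10)), 2) = Pow(Add(-437, 100), 2) = Pow(-337, 2) = 113569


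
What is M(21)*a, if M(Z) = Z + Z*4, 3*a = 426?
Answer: 14910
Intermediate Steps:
a = 142 (a = (1/3)*426 = 142)
M(Z) = 5*Z (M(Z) = Z + 4*Z = 5*Z)
M(21)*a = (5*21)*142 = 105*142 = 14910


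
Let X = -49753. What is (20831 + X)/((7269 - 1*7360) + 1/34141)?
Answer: 493713001/1553415 ≈ 317.82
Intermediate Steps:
(20831 + X)/((7269 - 1*7360) + 1/34141) = (20831 - 49753)/((7269 - 1*7360) + 1/34141) = -28922/((7269 - 7360) + 1/34141) = -28922/(-91 + 1/34141) = -28922/(-3106830/34141) = -28922*(-34141/3106830) = 493713001/1553415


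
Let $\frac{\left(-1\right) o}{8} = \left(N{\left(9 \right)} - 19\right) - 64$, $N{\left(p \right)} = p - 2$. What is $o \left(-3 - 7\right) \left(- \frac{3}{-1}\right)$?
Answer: $-18240$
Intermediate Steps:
$N{\left(p \right)} = -2 + p$
$o = 608$ ($o = - 8 \left(\left(\left(-2 + 9\right) - 19\right) - 64\right) = - 8 \left(\left(7 - 19\right) - 64\right) = - 8 \left(-12 - 64\right) = \left(-8\right) \left(-76\right) = 608$)
$o \left(-3 - 7\right) \left(- \frac{3}{-1}\right) = 608 \left(-3 - 7\right) \left(- \frac{3}{-1}\right) = 608 \left(- 10 \left(\left(-3\right) \left(-1\right)\right)\right) = 608 \left(\left(-10\right) 3\right) = 608 \left(-30\right) = -18240$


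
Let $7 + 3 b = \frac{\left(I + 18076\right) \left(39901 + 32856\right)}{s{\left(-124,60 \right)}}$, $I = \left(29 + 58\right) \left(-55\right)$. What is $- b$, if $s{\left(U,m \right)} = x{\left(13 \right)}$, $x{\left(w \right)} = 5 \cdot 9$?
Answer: $- \frac{967012972}{135} \approx -7.1631 \cdot 10^{6}$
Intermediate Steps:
$x{\left(w \right)} = 45$
$s{\left(U,m \right)} = 45$
$I = -4785$ ($I = 87 \left(-55\right) = -4785$)
$b = \frac{967012972}{135}$ ($b = - \frac{7}{3} + \frac{\left(-4785 + 18076\right) \left(39901 + 32856\right) \frac{1}{45}}{3} = - \frac{7}{3} + \frac{13291 \cdot 72757 \cdot \frac{1}{45}}{3} = - \frac{7}{3} + \frac{967013287 \cdot \frac{1}{45}}{3} = - \frac{7}{3} + \frac{1}{3} \cdot \frac{967013287}{45} = - \frac{7}{3} + \frac{967013287}{135} = \frac{967012972}{135} \approx 7.1631 \cdot 10^{6}$)
$- b = \left(-1\right) \frac{967012972}{135} = - \frac{967012972}{135}$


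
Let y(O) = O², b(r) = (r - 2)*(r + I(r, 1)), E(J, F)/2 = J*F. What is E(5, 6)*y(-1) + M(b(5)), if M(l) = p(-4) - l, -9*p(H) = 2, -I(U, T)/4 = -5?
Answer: -137/9 ≈ -15.222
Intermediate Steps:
I(U, T) = 20 (I(U, T) = -4*(-5) = 20)
E(J, F) = 2*F*J (E(J, F) = 2*(J*F) = 2*(F*J) = 2*F*J)
b(r) = (-2 + r)*(20 + r) (b(r) = (r - 2)*(r + 20) = (-2 + r)*(20 + r))
p(H) = -2/9 (p(H) = -⅑*2 = -2/9)
M(l) = -2/9 - l
E(5, 6)*y(-1) + M(b(5)) = (2*6*5)*(-1)² + (-2/9 - (-40 + 5² + 18*5)) = 60*1 + (-2/9 - (-40 + 25 + 90)) = 60 + (-2/9 - 1*75) = 60 + (-2/9 - 75) = 60 - 677/9 = -137/9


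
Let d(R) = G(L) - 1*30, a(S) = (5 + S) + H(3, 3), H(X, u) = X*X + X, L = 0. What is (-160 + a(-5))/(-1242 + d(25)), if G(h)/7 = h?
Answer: 37/318 ≈ 0.11635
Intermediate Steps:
G(h) = 7*h
H(X, u) = X + X**2 (H(X, u) = X**2 + X = X + X**2)
a(S) = 17 + S (a(S) = (5 + S) + 3*(1 + 3) = (5 + S) + 3*4 = (5 + S) + 12 = 17 + S)
d(R) = -30 (d(R) = 7*0 - 1*30 = 0 - 30 = -30)
(-160 + a(-5))/(-1242 + d(25)) = (-160 + (17 - 5))/(-1242 - 30) = (-160 + 12)/(-1272) = -148*(-1/1272) = 37/318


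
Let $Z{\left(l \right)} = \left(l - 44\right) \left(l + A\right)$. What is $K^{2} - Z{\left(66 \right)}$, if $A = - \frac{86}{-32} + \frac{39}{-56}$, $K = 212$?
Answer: $\frac{2433099}{56} \approx 43448.0$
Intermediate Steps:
$A = \frac{223}{112}$ ($A = \left(-86\right) \left(- \frac{1}{32}\right) + 39 \left(- \frac{1}{56}\right) = \frac{43}{16} - \frac{39}{56} = \frac{223}{112} \approx 1.9911$)
$Z{\left(l \right)} = \left(-44 + l\right) \left(\frac{223}{112} + l\right)$ ($Z{\left(l \right)} = \left(l - 44\right) \left(l + \frac{223}{112}\right) = \left(-44 + l\right) \left(\frac{223}{112} + l\right)$)
$K^{2} - Z{\left(66 \right)} = 212^{2} - \left(- \frac{2453}{28} + 66^{2} - \frac{155265}{56}\right) = 44944 - \left(- \frac{2453}{28} + 4356 - \frac{155265}{56}\right) = 44944 - \frac{83765}{56} = \frac{2433099}{56}$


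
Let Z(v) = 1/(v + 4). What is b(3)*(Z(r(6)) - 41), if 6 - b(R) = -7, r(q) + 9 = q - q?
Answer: -2678/5 ≈ -535.60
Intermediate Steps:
r(q) = -9 (r(q) = -9 + (q - q) = -9 + 0 = -9)
b(R) = 13 (b(R) = 6 - 1*(-7) = 6 + 7 = 13)
Z(v) = 1/(4 + v)
b(3)*(Z(r(6)) - 41) = 13*(1/(4 - 9) - 41) = 13*(1/(-5) - 41) = 13*(-⅕ - 41) = 13*(-206/5) = -2678/5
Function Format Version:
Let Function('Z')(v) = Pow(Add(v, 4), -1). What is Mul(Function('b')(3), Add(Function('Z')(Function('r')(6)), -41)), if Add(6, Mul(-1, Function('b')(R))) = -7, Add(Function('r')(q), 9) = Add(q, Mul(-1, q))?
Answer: Rational(-2678, 5) ≈ -535.60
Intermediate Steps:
Function('r')(q) = -9 (Function('r')(q) = Add(-9, Add(q, Mul(-1, q))) = Add(-9, 0) = -9)
Function('b')(R) = 13 (Function('b')(R) = Add(6, Mul(-1, -7)) = Add(6, 7) = 13)
Function('Z')(v) = Pow(Add(4, v), -1)
Mul(Function('b')(3), Add(Function('Z')(Function('r')(6)), -41)) = Mul(13, Add(Pow(Add(4, -9), -1), -41)) = Mul(13, Add(Pow(-5, -1), -41)) = Mul(13, Add(Rational(-1, 5), -41)) = Mul(13, Rational(-206, 5)) = Rational(-2678, 5)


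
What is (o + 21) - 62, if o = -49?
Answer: -90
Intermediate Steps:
(o + 21) - 62 = (-49 + 21) - 62 = -28 - 62 = -90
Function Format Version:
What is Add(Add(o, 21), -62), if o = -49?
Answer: -90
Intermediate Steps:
Add(Add(o, 21), -62) = Add(Add(-49, 21), -62) = Add(-28, -62) = -90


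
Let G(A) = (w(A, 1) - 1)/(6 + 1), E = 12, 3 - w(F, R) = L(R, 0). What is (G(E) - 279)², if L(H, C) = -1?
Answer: 3802500/49 ≈ 77602.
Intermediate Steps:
w(F, R) = 4 (w(F, R) = 3 - 1*(-1) = 3 + 1 = 4)
G(A) = 3/7 (G(A) = (4 - 1)/(6 + 1) = 3/7)
(G(E) - 279)² = (3/7 - 279)² = (-1950/7)² = 3802500/49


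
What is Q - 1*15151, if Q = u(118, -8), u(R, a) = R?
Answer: -15033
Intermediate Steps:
Q = 118
Q - 1*15151 = 118 - 1*15151 = 118 - 15151 = -15033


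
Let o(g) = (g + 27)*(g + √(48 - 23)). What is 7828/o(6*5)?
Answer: 412/105 ≈ 3.9238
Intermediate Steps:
o(g) = (5 + g)*(27 + g) (o(g) = (27 + g)*(g + √25) = (27 + g)*(g + 5) = (27 + g)*(5 + g) = (5 + g)*(27 + g))
7828/o(6*5) = 7828/(135 + (6*5)² + 32*(6*5)) = 7828/(135 + 30² + 32*30) = 7828/(135 + 900 + 960) = 7828/1995 = 7828*(1/1995) = 412/105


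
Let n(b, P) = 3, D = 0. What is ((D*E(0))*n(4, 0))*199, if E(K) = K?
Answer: 0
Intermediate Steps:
((D*E(0))*n(4, 0))*199 = ((0*0)*3)*199 = (0*3)*199 = 0*199 = 0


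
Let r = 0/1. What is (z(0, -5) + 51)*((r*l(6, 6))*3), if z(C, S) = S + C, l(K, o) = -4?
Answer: 0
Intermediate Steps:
r = 0 (r = 0*1 = 0)
z(C, S) = C + S
(z(0, -5) + 51)*((r*l(6, 6))*3) = ((0 - 5) + 51)*((0*(-4))*3) = (-5 + 51)*(0*3) = 46*0 = 0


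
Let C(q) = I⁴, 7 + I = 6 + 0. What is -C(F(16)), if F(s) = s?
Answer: -1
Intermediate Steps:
I = -1 (I = -7 + (6 + 0) = -7 + 6 = -1)
C(q) = 1 (C(q) = (-1)⁴ = 1)
-C(F(16)) = -1*1 = -1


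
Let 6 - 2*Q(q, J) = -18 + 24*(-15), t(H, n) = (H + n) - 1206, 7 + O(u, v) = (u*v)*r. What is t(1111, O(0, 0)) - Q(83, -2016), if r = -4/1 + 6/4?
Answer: -294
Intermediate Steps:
r = -5/2 (r = -4*1 + 6*(1/4) = -4 + 3/2 = -5/2 ≈ -2.5000)
O(u, v) = -7 - 5*u*v/2 (O(u, v) = -7 + (u*v)*(-5/2) = -7 - 5*u*v/2)
t(H, n) = -1206 + H + n
Q(q, J) = 192 (Q(q, J) = 3 - (-18 + 24*(-15))/2 = 3 - (-18 - 360)/2 = 3 - 1/2*(-378) = 3 + 189 = 192)
t(1111, O(0, 0)) - Q(83, -2016) = (-1206 + 1111 + (-7 - 5/2*0*0)) - 1*192 = (-1206 + 1111 + (-7 + 0)) - 192 = (-1206 + 1111 - 7) - 192 = -102 - 192 = -294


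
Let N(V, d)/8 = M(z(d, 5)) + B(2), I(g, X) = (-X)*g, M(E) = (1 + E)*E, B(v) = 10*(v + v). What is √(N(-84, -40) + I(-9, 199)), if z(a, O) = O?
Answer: √2351 ≈ 48.487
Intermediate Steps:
B(v) = 20*v (B(v) = 10*(2*v) = 20*v)
M(E) = E*(1 + E)
I(g, X) = -X*g
N(V, d) = 560 (N(V, d) = 8*(5*(1 + 5) + 20*2) = 8*(5*6 + 40) = 8*(30 + 40) = 8*70 = 560)
√(N(-84, -40) + I(-9, 199)) = √(560 - 1*199*(-9)) = √(560 + 1791) = √2351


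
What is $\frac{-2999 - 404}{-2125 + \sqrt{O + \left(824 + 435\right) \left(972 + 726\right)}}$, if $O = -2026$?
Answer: $\frac{7231375}{2379869} + \frac{6806 \sqrt{533939}}{2379869} \approx 5.1283$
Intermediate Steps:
$\frac{-2999 - 404}{-2125 + \sqrt{O + \left(824 + 435\right) \left(972 + 726\right)}} = \frac{-2999 - 404}{-2125 + \sqrt{-2026 + \left(824 + 435\right) \left(972 + 726\right)}} = - \frac{3403}{-2125 + \sqrt{-2026 + 1259 \cdot 1698}} = - \frac{3403}{-2125 + \sqrt{-2026 + 2137782}} = - \frac{3403}{-2125 + \sqrt{2135756}} = - \frac{3403}{-2125 + 2 \sqrt{533939}}$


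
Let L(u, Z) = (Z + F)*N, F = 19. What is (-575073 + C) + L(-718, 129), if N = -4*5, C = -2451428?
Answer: -3029461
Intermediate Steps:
N = -20
L(u, Z) = -380 - 20*Z (L(u, Z) = (Z + 19)*(-20) = (19 + Z)*(-20) = -380 - 20*Z)
(-575073 + C) + L(-718, 129) = (-575073 - 2451428) + (-380 - 20*129) = -3026501 + (-380 - 2580) = -3026501 - 2960 = -3029461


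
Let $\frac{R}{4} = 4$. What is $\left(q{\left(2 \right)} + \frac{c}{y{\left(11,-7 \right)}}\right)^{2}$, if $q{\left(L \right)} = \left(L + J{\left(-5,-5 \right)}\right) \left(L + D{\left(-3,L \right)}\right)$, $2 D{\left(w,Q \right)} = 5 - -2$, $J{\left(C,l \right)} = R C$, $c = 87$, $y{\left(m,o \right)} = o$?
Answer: $\frac{9548100}{49} \approx 1.9486 \cdot 10^{5}$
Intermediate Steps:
$R = 16$ ($R = 4 \cdot 4 = 16$)
$J{\left(C,l \right)} = 16 C$
$D{\left(w,Q \right)} = \frac{7}{2}$ ($D{\left(w,Q \right)} = \frac{5 - -2}{2} = \frac{5 + 2}{2} = \frac{1}{2} \cdot 7 = \frac{7}{2}$)
$q{\left(L \right)} = \left(-80 + L\right) \left(\frac{7}{2} + L\right)$ ($q{\left(L \right)} = \left(L + 16 \left(-5\right)\right) \left(L + \frac{7}{2}\right) = \left(L - 80\right) \left(\frac{7}{2} + L\right) = \left(-80 + L\right) \left(\frac{7}{2} + L\right)$)
$\left(q{\left(2 \right)} + \frac{c}{y{\left(11,-7 \right)}}\right)^{2} = \left(\left(-280 + 2^{2} - 153\right) + \frac{87}{-7}\right)^{2} = \left(\left(-280 + 4 - 153\right) + 87 \left(- \frac{1}{7}\right)\right)^{2} = \left(-429 - \frac{87}{7}\right)^{2} = \left(- \frac{3090}{7}\right)^{2} = \frac{9548100}{49}$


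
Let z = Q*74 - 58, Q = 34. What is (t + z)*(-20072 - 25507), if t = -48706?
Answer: 2107937592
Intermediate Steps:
z = 2458 (z = 34*74 - 58 = 2516 - 58 = 2458)
(t + z)*(-20072 - 25507) = (-48706 + 2458)*(-20072 - 25507) = -46248*(-45579) = 2107937592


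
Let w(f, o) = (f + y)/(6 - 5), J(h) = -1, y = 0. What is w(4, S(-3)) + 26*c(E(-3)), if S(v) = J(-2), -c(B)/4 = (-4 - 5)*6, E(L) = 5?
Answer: 5620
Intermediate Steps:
c(B) = 216 (c(B) = -4*(-4 - 5)*6 = -(-36)*6 = -4*(-54) = 216)
S(v) = -1
w(f, o) = f (w(f, o) = (f + 0)/(6 - 5) = f/1 = f*1 = f)
w(4, S(-3)) + 26*c(E(-3)) = 4 + 26*216 = 4 + 5616 = 5620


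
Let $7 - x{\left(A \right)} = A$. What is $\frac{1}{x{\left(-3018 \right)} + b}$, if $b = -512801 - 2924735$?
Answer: $- \frac{1}{3434511} \approx -2.9116 \cdot 10^{-7}$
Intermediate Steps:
$b = -3437536$ ($b = -512801 - 2924735 = -3437536$)
$x{\left(A \right)} = 7 - A$
$\frac{1}{x{\left(-3018 \right)} + b} = \frac{1}{\left(7 - -3018\right) - 3437536} = \frac{1}{\left(7 + 3018\right) - 3437536} = \frac{1}{3025 - 3437536} = \frac{1}{-3434511} = - \frac{1}{3434511}$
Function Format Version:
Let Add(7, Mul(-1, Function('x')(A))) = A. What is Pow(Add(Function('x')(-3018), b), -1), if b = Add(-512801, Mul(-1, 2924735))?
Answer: Rational(-1, 3434511) ≈ -2.9116e-7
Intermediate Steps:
b = -3437536 (b = Add(-512801, -2924735) = -3437536)
Function('x')(A) = Add(7, Mul(-1, A))
Pow(Add(Function('x')(-3018), b), -1) = Pow(Add(Add(7, Mul(-1, -3018)), -3437536), -1) = Pow(Add(Add(7, 3018), -3437536), -1) = Pow(Add(3025, -3437536), -1) = Pow(-3434511, -1) = Rational(-1, 3434511)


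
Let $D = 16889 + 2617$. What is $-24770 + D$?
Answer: $-5264$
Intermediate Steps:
$D = 19506$
$-24770 + D = -24770 + 19506 = -5264$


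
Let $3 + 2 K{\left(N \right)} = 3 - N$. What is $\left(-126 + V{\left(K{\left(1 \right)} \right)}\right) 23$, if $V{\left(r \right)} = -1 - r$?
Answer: $- \frac{5819}{2} \approx -2909.5$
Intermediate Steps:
$K{\left(N \right)} = - \frac{N}{2}$ ($K{\left(N \right)} = - \frac{3}{2} + \frac{3 - N}{2} = - \frac{3}{2} - \left(- \frac{3}{2} + \frac{N}{2}\right) = - \frac{N}{2}$)
$\left(-126 + V{\left(K{\left(1 \right)} \right)}\right) 23 = \left(-126 - \left(1 - \frac{1}{2}\right)\right) 23 = \left(-126 - \frac{1}{2}\right) 23 = \left(- \frac{253}{2}\right) 23 = - \frac{5819}{2}$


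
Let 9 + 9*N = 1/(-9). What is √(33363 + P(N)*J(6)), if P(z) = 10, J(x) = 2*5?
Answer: √33463 ≈ 182.93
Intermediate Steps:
J(x) = 10
N = -82/81 (N = -1 + (⅑)/(-9) = -1 + (⅑)*(-⅑) = -1 - 1/81 = -82/81 ≈ -1.0123)
√(33363 + P(N)*J(6)) = √(33363 + 10*10) = √(33363 + 100) = √33463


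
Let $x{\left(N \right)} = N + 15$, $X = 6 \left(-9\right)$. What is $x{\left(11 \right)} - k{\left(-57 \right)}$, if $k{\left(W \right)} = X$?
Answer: $80$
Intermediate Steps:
$X = -54$
$k{\left(W \right)} = -54$
$x{\left(N \right)} = 15 + N$
$x{\left(11 \right)} - k{\left(-57 \right)} = \left(15 + 11\right) - -54 = 26 + 54 = 80$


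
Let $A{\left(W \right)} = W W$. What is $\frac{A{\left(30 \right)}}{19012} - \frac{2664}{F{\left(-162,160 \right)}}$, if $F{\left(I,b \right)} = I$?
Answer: $\frac{705469}{42777} \approx 16.492$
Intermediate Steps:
$A{\left(W \right)} = W^{2}$
$\frac{A{\left(30 \right)}}{19012} - \frac{2664}{F{\left(-162,160 \right)}} = \frac{30^{2}}{19012} - \frac{2664}{-162} = 900 \cdot \frac{1}{19012} - - \frac{148}{9} = \frac{225}{4753} + \frac{148}{9} = \frac{705469}{42777}$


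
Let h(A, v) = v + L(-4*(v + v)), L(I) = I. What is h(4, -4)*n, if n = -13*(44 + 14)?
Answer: -21112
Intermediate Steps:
n = -754 (n = -13*58 = -754)
h(A, v) = -7*v (h(A, v) = v - 4*(v + v) = v - 8*v = -7*v)
h(4, -4)*n = -7*(-4)*(-754) = 28*(-754) = -21112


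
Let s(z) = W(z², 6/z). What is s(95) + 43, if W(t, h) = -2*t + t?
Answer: -8982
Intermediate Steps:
W(t, h) = -t
s(z) = -z²
s(95) + 43 = -1*95² + 43 = -1*9025 + 43 = -9025 + 43 = -8982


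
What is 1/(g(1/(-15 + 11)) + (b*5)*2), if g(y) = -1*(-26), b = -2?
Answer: ⅙ ≈ 0.16667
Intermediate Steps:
g(y) = 26
1/(g(1/(-15 + 11)) + (b*5)*2) = 1/(26 - 2*5*2) = 1/(26 - 10*2) = 1/(26 - 20) = 1/6 = ⅙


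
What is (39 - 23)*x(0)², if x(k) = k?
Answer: 0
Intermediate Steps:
(39 - 23)*x(0)² = (39 - 23)*0² = 16*0 = 0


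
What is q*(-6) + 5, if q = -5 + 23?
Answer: -103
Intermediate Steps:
q = 18
q*(-6) + 5 = 18*(-6) + 5 = -108 + 5 = -103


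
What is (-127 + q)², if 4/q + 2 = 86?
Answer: 7107556/441 ≈ 16117.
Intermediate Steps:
q = 1/21 (q = 4/(-2 + 86) = 4/84 = 4*(1/84) = 1/21 ≈ 0.047619)
(-127 + q)² = (-127 + 1/21)² = (-2666/21)² = 7107556/441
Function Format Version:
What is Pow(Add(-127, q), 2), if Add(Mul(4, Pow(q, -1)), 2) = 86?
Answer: Rational(7107556, 441) ≈ 16117.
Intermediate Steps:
q = Rational(1, 21) (q = Mul(4, Pow(Add(-2, 86), -1)) = Mul(4, Pow(84, -1)) = Mul(4, Rational(1, 84)) = Rational(1, 21) ≈ 0.047619)
Pow(Add(-127, q), 2) = Pow(Add(-127, Rational(1, 21)), 2) = Pow(Rational(-2666, 21), 2) = Rational(7107556, 441)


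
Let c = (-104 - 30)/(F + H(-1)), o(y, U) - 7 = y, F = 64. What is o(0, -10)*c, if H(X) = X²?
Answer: -938/65 ≈ -14.431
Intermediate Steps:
o(y, U) = 7 + y
c = -134/65 (c = (-104 - 30)/(64 + (-1)²) = -134/(64 + 1) = -134/65 ≈ -2.0615)
o(0, -10)*c = (7 + 0)*(-134/65) = 7*(-134/65) = -938/65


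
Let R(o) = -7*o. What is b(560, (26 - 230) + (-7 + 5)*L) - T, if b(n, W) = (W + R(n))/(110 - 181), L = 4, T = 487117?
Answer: -34581175/71 ≈ -4.8706e+5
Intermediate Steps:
b(n, W) = -W/71 + 7*n/71 (b(n, W) = (W - 7*n)/(110 - 181) = (W - 7*n)/(-71) = (W - 7*n)*(-1/71) = -W/71 + 7*n/71)
b(560, (26 - 230) + (-7 + 5)*L) - T = (-((26 - 230) + (-7 + 5)*4)/71 + (7/71)*560) - 1*487117 = (-(-204 - 2*4)/71 + 3920/71) - 487117 = (-(-204 - 8)/71 + 3920/71) - 487117 = (-1/71*(-212) + 3920/71) - 487117 = (212/71 + 3920/71) - 487117 = 4132/71 - 487117 = -34581175/71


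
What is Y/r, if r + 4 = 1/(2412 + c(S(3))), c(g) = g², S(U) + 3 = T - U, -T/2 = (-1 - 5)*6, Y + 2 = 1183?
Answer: -7993008/27071 ≈ -295.26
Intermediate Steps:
Y = 1181 (Y = -2 + 1183 = 1181)
T = 72 (T = -2*(-1 - 5)*6 = -(-12)*6 = -2*(-36) = 72)
S(U) = 69 - U (S(U) = -3 + (72 - U) = 69 - U)
r = -27071/6768 (r = -4 + 1/(2412 + (69 - 1*3)²) = -4 + 1/(2412 + (69 - 3)²) = -4 + 1/(2412 + 66²) = -4 + 1/(2412 + 4356) = -4 + 1/6768 = -27071/6768 ≈ -3.9999)
Y/r = 1181/(-27071/6768) = 1181*(-6768/27071) = -7993008/27071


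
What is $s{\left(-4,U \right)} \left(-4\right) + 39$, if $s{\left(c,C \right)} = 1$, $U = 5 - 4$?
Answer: $35$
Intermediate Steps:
$U = 1$
$s{\left(-4,U \right)} \left(-4\right) + 39 = 1 \left(-4\right) + 39 = -4 + 39 = 35$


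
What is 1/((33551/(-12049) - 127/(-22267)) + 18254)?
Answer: 268295083/4896712895188 ≈ 5.4791e-5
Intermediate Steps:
1/((33551/(-12049) - 127/(-22267)) + 18254) = 1/((33551*(-1/12049) - 127*(-1/22267)) + 18254) = 1/((-33551/12049 + 127/22267) + 18254) = 1/(-745549894/268295083 + 18254) = 1/(4896712895188/268295083) = 268295083/4896712895188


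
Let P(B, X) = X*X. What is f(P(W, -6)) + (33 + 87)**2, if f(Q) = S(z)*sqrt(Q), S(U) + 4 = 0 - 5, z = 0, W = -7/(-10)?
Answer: 14346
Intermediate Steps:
W = 7/10 (W = -7*(-1/10) = 7/10 ≈ 0.70000)
P(B, X) = X**2
S(U) = -9 (S(U) = -4 + (0 - 5) = -4 - 5 = -9)
f(Q) = -9*sqrt(Q)
f(P(W, -6)) + (33 + 87)**2 = -9*sqrt((-6)**2) + (33 + 87)**2 = -9*sqrt(36) + 120**2 = -9*6 + 14400 = -54 + 14400 = 14346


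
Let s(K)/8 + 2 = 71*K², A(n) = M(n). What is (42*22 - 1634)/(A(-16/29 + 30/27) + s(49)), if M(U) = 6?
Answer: -355/681879 ≈ -0.00052062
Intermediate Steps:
A(n) = 6
s(K) = -16 + 568*K² (s(K) = -16 + 8*(71*K²) = -16 + 568*K²)
(42*22 - 1634)/(A(-16/29 + 30/27) + s(49)) = (42*22 - 1634)/(6 + (-16 + 568*49²)) = (924 - 1634)/(6 + (-16 + 568*2401)) = -710/(6 + (-16 + 1363768)) = -710/(6 + 1363752) = -710/1363758 = -710*1/1363758 = -355/681879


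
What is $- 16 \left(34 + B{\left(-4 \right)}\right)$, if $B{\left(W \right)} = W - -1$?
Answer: $-496$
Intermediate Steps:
$B{\left(W \right)} = 1 + W$ ($B{\left(W \right)} = W + 1 = 1 + W$)
$- 16 \left(34 + B{\left(-4 \right)}\right) = - 16 \left(34 + \left(1 - 4\right)\right) = - 16 \left(34 - 3\right) = \left(-16\right) 31 = -496$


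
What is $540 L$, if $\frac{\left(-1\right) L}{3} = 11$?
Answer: $-17820$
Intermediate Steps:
$L = -33$ ($L = \left(-3\right) 11 = -33$)
$540 L = 540 \left(-33\right) = -17820$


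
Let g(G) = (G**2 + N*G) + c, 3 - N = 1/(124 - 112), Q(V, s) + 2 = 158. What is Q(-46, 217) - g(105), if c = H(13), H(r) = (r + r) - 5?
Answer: -44785/4 ≈ -11196.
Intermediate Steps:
H(r) = -5 + 2*r (H(r) = 2*r - 5 = -5 + 2*r)
Q(V, s) = 156 (Q(V, s) = -2 + 158 = 156)
c = 21 (c = -5 + 2*13 = -5 + 26 = 21)
N = 35/12 (N = 3 - 1/(124 - 112) = 3 - 1/12 = 35/12 ≈ 2.9167)
g(G) = 21 + G**2 + 35*G/12 (g(G) = (G**2 + 35*G/12) + 21 = 21 + G**2 + 35*G/12)
Q(-46, 217) - g(105) = 156 - (21 + 105**2 + (35/12)*105) = 156 - (21 + 11025 + 1225/4) = 156 - 1*45409/4 = 156 - 45409/4 = -44785/4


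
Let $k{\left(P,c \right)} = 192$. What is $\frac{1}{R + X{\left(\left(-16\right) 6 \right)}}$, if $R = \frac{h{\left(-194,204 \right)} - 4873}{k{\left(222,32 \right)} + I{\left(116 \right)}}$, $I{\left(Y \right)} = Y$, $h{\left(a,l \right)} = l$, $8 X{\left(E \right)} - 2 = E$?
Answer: $- \frac{11}{296} \approx -0.037162$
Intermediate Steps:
$X{\left(E \right)} = \frac{1}{4} + \frac{E}{8}$
$R = - \frac{667}{44}$ ($R = \frac{204 - 4873}{192 + 116} = - \frac{4669}{308} = \left(-4669\right) \frac{1}{308} = - \frac{667}{44} \approx -15.159$)
$\frac{1}{R + X{\left(\left(-16\right) 6 \right)}} = \frac{1}{- \frac{667}{44} + \left(\frac{1}{4} + \frac{\left(-16\right) 6}{8}\right)} = \frac{1}{- \frac{667}{44} + \left(\frac{1}{4} + \frac{1}{8} \left(-96\right)\right)} = \frac{1}{- \frac{667}{44} + \left(\frac{1}{4} - 12\right)} = \frac{1}{- \frac{667}{44} - \frac{47}{4}} = \frac{1}{- \frac{296}{11}} = - \frac{11}{296}$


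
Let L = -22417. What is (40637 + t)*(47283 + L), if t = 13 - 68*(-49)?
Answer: 1093656412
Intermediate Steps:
t = 3345 (t = 13 + 3332 = 3345)
(40637 + t)*(47283 + L) = (40637 + 3345)*(47283 - 22417) = 43982*24866 = 1093656412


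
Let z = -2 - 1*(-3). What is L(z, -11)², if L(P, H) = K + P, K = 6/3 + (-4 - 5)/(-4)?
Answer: 441/16 ≈ 27.563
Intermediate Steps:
z = 1 (z = -2 + 3 = 1)
K = 17/4 (K = 6*(⅓) - 9*(-¼) = 2 + 9/4 = 17/4 ≈ 4.2500)
L(P, H) = 17/4 + P
L(z, -11)² = (17/4 + 1)² = (21/4)² = 441/16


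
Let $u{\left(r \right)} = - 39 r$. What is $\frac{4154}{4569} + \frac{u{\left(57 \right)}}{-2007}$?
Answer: $\frac{2054885}{1018887} \approx 2.0168$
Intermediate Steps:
$\frac{4154}{4569} + \frac{u{\left(57 \right)}}{-2007} = \frac{4154}{4569} + \frac{\left(-39\right) 57}{-2007} = 4154 \cdot \frac{1}{4569} - - \frac{247}{223} = \frac{4154}{4569} + \frac{247}{223} = \frac{2054885}{1018887}$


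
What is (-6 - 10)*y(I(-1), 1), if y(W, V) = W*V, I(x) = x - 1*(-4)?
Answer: -48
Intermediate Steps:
I(x) = 4 + x (I(x) = x + 4 = 4 + x)
y(W, V) = V*W
(-6 - 10)*y(I(-1), 1) = (-6 - 10)*(1*(4 - 1)) = -16*3 = -48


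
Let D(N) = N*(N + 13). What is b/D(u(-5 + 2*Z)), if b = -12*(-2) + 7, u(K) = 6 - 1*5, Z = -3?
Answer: 31/14 ≈ 2.2143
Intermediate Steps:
u(K) = 1 (u(K) = 6 - 5 = 1)
D(N) = N*(13 + N)
b = 31 (b = 24 + 7 = 31)
b/D(u(-5 + 2*Z)) = 31/((1*(13 + 1))) = 31/((1*14)) = 31/14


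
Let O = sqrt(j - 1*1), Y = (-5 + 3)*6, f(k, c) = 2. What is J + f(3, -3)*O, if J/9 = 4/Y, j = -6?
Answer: -3 + 2*I*sqrt(7) ≈ -3.0 + 5.2915*I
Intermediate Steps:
Y = -12 (Y = -2*6 = -12)
J = -3 (J = 9*(4/(-12)) = 9*(4*(-1/12)) = 9*(-1/3) = -3)
O = I*sqrt(7) (O = sqrt(-6 - 1*1) = sqrt(-6 - 1) = sqrt(-7) = I*sqrt(7) ≈ 2.6458*I)
J + f(3, -3)*O = -3 + 2*(I*sqrt(7)) = -3 + 2*I*sqrt(7)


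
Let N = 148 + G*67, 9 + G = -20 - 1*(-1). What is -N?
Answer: 1728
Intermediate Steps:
G = -28 (G = -9 + (-20 - 1*(-1)) = -9 + (-20 + 1) = -9 - 19 = -28)
N = -1728 (N = 148 - 28*67 = 148 - 1876 = -1728)
-N = -1*(-1728) = 1728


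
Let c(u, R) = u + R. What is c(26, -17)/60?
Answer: 3/20 ≈ 0.15000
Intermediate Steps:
c(u, R) = R + u
c(26, -17)/60 = (-17 + 26)/60 = 9*(1/60) = 3/20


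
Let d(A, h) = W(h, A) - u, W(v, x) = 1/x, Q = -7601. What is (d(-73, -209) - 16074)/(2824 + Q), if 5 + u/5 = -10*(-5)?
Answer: 1189828/348721 ≈ 3.4120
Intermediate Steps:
u = 225 (u = -25 + 5*(-10*(-5)) = -25 + 5*50 = -25 + 250 = 225)
d(A, h) = -225 + 1/A (d(A, h) = 1/A - 1*225 = 1/A - 225 = -225 + 1/A)
(d(-73, -209) - 16074)/(2824 + Q) = ((-225 + 1/(-73)) - 16074)/(2824 - 7601) = ((-225 - 1/73) - 16074)/(-4777) = (-16426/73 - 16074)*(-1/4777) = -1189828/73*(-1/4777) = 1189828/348721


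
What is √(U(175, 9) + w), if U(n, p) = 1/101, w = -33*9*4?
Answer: I*√12118687/101 ≈ 34.467*I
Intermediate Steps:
w = -1188 (w = -297*4 = -1188)
U(n, p) = 1/101
√(U(175, 9) + w) = √(1/101 - 1188) = √(-119987/101) = I*√12118687/101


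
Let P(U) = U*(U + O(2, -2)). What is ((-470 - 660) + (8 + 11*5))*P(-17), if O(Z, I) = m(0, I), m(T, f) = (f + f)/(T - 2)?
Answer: -272085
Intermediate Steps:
m(T, f) = 2*f/(-2 + T) (m(T, f) = (2*f)/(-2 + T) = 2*f/(-2 + T))
O(Z, I) = -I (O(Z, I) = 2*I/(-2 + 0) = 2*I/(-2) = 2*I*(-1/2) = -I)
P(U) = U*(2 + U) (P(U) = U*(U - 1*(-2)) = U*(U + 2) = U*(2 + U))
((-470 - 660) + (8 + 11*5))*P(-17) = ((-470 - 660) + (8 + 11*5))*(-17*(2 - 17)) = (-1130 + (8 + 55))*(-17*(-15)) = (-1130 + 63)*255 = -1067*255 = -272085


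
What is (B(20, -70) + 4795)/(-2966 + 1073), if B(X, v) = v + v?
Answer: -4655/1893 ≈ -2.4591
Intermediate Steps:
B(X, v) = 2*v
(B(20, -70) + 4795)/(-2966 + 1073) = (2*(-70) + 4795)/(-2966 + 1073) = (-140 + 4795)/(-1893) = 4655*(-1/1893) = -4655/1893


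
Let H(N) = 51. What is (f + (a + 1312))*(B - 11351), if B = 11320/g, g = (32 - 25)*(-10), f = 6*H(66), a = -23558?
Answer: 1768122660/7 ≈ 2.5259e+8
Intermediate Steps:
f = 306 (f = 6*51 = 306)
g = -70 (g = 7*(-10) = -70)
B = -1132/7 (B = 11320/(-70) = 11320*(-1/70) = -1132/7 ≈ -161.71)
(f + (a + 1312))*(B - 11351) = (306 + (-23558 + 1312))*(-1132/7 - 11351) = (306 - 22246)*(-80589/7) = -21940*(-80589/7) = 1768122660/7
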